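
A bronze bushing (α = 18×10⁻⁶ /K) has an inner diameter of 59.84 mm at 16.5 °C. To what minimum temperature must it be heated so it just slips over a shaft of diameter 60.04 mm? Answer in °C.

Required Δd = 60.04 − 59.84 = 0.20 mm
Δd = αd₀ΔT ⇒ ΔT = Δd/(αd₀) = 0.20 / (18×10⁻⁶ × 59.84) = 185.68 K
T_min = 16.5 + 185.68 = 202.18 °C

T = 202 °C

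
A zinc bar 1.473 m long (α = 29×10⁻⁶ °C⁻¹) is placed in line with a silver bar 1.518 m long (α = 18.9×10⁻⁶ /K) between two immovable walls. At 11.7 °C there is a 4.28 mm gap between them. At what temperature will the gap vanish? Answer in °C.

T = 71.6 °C

α₁L₁ = 4.2717×10⁻⁵ m/K, α₂L₂ = 2.86902×10⁻⁵ m/K → total 7.14072×10⁻⁵ m/K
ΔT = g/(α₁L₁+α₂L₂) = 4.28×10⁻³ / 7.14072×10⁻⁵ = 59.938 K
T = 11.7 + 59.938 = 71.638 °C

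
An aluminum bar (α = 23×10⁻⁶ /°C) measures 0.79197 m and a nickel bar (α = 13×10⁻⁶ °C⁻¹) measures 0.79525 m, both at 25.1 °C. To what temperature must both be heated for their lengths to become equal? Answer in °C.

T = 441.5 °C

L₁(1 + α₁ΔT) = L₂(1 + α₂ΔT) ⇒ ΔT = (L₂ − L₁)/(α₁L₁ − α₂L₂)
L₂ − L₁ = 0.79525 − 0.79197 = 3.28×10⁻³ m
α₁L₁ − α₂L₂ = 23×10⁻⁶×0.79197 − 13×10⁻⁶×0.79525 = 7.87706×10⁻⁶ m/K
ΔT = 3.28×10⁻³ / 7.87706×10⁻⁶ = 416.399 K
T = 25.1 + 416.399 = 441.499 °C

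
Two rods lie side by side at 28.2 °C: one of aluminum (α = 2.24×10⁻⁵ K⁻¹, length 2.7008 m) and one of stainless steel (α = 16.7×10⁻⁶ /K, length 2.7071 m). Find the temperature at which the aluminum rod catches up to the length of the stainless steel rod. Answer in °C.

T = 440.3 °C

L₁(1 + α₁ΔT) = L₂(1 + α₂ΔT) ⇒ ΔT = (L₂ − L₁)/(α₁L₁ − α₂L₂)
L₂ − L₁ = 2.7071 − 2.7008 = 6.30×10⁻³ m
α₁L₁ − α₂L₂ = 2.24×10⁻⁵×2.7008 − 16.7×10⁻⁶×2.7071 = 1.528935×10⁻⁵ m/K
ΔT = 6.30×10⁻³ / 1.528935×10⁻⁵ = 412.052 K
T = 28.2 + 412.052 = 440.252 °C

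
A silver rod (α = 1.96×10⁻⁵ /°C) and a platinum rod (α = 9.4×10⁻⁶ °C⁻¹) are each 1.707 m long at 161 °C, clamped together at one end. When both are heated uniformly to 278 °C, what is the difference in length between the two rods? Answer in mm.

2.04 mm

ΔT = 117 K
silver: ΔL = 1.96×10⁻⁵ × 1.707 m × 117 = 3.9145×10⁻³ m = 3.9145 mm
platinum: ΔL = 9.4×10⁻⁶ × 1.707 m × 117 = 1.8774×10⁻³ m = 1.8774 mm
difference = 3.9145 − 1.8774 = 2.0371 mm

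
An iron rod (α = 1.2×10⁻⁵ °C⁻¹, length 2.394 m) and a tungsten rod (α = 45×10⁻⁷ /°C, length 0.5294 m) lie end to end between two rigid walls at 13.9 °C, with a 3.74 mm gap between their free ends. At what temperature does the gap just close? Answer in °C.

α₁L₁ = 2.8728×10⁻⁵ m/K, α₂L₂ = 2.3823×10⁻⁶ m/K → total 3.11103×10⁻⁵ m/K
ΔT = g/(α₁L₁+α₂L₂) = 3.74×10⁻³ / 3.11103×10⁻⁵ = 120.22 K
T = 13.9 + 120.22 = 134.12 °C

T = 134 °C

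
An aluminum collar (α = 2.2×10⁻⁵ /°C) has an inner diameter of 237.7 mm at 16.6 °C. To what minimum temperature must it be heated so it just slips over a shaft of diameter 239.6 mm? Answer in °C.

T = 380 °C

Required Δd = 239.6 − 237.7 = 1.9 mm
Δd = αd₀ΔT ⇒ ΔT = Δd/(αd₀) = 1.9 / (2.2×10⁻⁵ × 237.7) = 363.33 K
T_min = 16.6 + 363.33 = 379.93 °C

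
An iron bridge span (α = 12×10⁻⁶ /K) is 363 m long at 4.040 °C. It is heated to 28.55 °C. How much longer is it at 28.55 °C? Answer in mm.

ΔL = 107 mm

|ΔT| = |28.55 − 4.040| = 24.510 K
ΔL = αL₀ΔT = (12×10⁻⁶)(363)(24.510) = 1.07×10⁻¹ m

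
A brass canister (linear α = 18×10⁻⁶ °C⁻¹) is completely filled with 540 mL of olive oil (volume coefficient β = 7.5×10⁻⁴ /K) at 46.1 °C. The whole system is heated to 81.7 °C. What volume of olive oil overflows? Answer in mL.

13.4 mL

The canister also expands: β_container ≈ 3α = 5.4×10⁻⁵ /K
Net overflow = V₀(β_liq − 3α_cont)ΔT
β − 3α = 7.50×10⁻⁴ − 5.4×10⁻⁵ = 6.96×10⁻⁴ /K; ΔT = 35.6 K
ΔV = 540 × 6.96×10⁻⁴ × 35.6 = 13.4 mL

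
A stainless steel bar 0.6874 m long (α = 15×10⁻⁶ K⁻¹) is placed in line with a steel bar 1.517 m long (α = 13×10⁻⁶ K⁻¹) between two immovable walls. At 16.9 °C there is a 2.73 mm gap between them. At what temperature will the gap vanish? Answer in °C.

Gap closes when ΔL₁ + ΔL₂ = 2.73 mm = 2.73×10⁻³ m
(α₁L₁ + α₂L₂)ΔT = g
α₁L₁ + α₂L₂ = 15×10⁻⁶×0.6874 + 13×10⁻⁶×1.517 = 3.0032×10⁻⁵ m/K
ΔT = 2.73×10⁻³ / 3.0032×10⁻⁵ = 90.90 K
T = 16.9 + 90.90 = 107.80 °C

T = 108 °C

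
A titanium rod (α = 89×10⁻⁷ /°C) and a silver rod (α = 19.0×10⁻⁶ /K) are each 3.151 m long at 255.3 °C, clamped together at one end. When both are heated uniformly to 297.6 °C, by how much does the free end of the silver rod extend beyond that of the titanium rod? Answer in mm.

1.35 mm

ΔT = 42.3 K
titanium: ΔL = 89×10⁻⁷ × 3.151 m × 42.3 = 1.1863×10⁻³ m = 1.1863 mm
silver: ΔL = 19.0×10⁻⁶ × 3.151 m × 42.3 = 2.5325×10⁻³ m = 2.5325 mm
difference = 2.5325 − 1.1863 = 1.3462 mm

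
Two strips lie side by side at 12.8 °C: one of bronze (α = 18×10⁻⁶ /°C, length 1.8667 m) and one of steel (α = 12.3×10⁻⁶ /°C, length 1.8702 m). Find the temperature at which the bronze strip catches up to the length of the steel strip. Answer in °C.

Equal length when α₁L₁ΔT − α₂L₂ΔT = L₂ − L₁ = 3.50×10⁻³ m
α₁L₁ = 3.36006×10⁻⁵, α₂L₂ = 2.300346×10⁻⁵ → Δ(αL) = 1.059714×10⁻⁵ m/K
ΔT = 3.50×10⁻³ / 1.059714×10⁻⁵ = 330.278 K, so T = 12.8 + 330.278 = 343.078 °C

T = 343.1 °C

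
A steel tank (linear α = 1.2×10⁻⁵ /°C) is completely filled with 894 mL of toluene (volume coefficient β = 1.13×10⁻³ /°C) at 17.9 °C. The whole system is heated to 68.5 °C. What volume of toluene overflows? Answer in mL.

49.5 mL

The tank also expands: β_container ≈ 3α = 3.6×10⁻⁵ /K
Net overflow = V₀(β_liq − 3α_cont)ΔT
β − 3α = 1.13×10⁻³ − 3.6×10⁻⁵ = 1.094×10⁻³ /K; ΔT = 50.6 K
ΔV = 894 × 1.094×10⁻³ × 50.6 = 49.5 mL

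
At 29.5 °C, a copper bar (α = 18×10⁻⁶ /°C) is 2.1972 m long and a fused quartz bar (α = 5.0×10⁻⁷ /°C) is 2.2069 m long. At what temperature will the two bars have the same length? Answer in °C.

T = 281.8 °C

Equal length when α₁L₁ΔT − α₂L₂ΔT = L₂ − L₁ = 9.70×10⁻³ m
α₁L₁ = 3.95496×10⁻⁵, α₂L₂ = 1.10345×10⁻⁶ → Δ(αL) = 3.844615×10⁻⁵ m/K
ΔT = 9.70×10⁻³ / 3.844615×10⁻⁵ = 252.301 K, so T = 29.5 + 252.301 = 281.801 °C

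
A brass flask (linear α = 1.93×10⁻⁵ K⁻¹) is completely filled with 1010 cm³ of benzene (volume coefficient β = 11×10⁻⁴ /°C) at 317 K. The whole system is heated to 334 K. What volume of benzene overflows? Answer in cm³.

The flask also expands: β_container ≈ 3α = 5.79×10⁻⁵ /K
Net overflow = V₀(β_liq − 3α_cont)ΔT
β − 3α = 1.10×10⁻³ − 5.79×10⁻⁵ = 1.0421×10⁻³ /K; ΔT = 17 K
ΔV = 1010 × 1.0421×10⁻³ × 17 = 17.9 cm³

17.9 cm³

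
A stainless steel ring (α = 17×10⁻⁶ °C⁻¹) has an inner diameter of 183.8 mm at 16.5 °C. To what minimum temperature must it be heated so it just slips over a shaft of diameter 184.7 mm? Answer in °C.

Required Δd = 184.7 − 183.8 = 0.9 mm
Δd = αd₀ΔT ⇒ ΔT = Δd/(αd₀) = 0.9 / (17×10⁻⁶ × 183.8) = 288.04 K
T_min = 16.5 + 288.04 = 304.54 °C

T = 305 °C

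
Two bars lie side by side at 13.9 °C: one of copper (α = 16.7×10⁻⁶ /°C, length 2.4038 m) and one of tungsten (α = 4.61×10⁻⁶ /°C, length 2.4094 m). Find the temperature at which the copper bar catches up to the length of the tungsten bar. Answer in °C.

T = 206.8 °C

Equal length when α₁L₁ΔT − α₂L₂ΔT = L₂ − L₁ = 5.60×10⁻³ m
α₁L₁ = 4.014346×10⁻⁵, α₂L₂ = 1.1107334×10⁻⁵ → Δ(αL) = 2.9036126×10⁻⁵ m/K
ΔT = 5.60×10⁻³ / 2.9036126×10⁻⁵ = 192.863 K, so T = 13.9 + 192.863 = 206.763 °C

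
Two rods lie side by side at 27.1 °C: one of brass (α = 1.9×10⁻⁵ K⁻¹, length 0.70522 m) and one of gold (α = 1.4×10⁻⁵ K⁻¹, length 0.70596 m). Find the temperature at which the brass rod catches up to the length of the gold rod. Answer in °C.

T = 237.6 °C

L₁(1 + α₁ΔT) = L₂(1 + α₂ΔT) ⇒ ΔT = (L₂ − L₁)/(α₁L₁ − α₂L₂)
L₂ − L₁ = 0.70596 − 0.70522 = 7.40×10⁻⁴ m
α₁L₁ − α₂L₂ = 1.9×10⁻⁵×0.70522 − 1.4×10⁻⁵×0.70596 = 3.51574×10⁻⁶ m/K
ΔT = 7.40×10⁻⁴ / 3.51574×10⁻⁶ = 210.482 K
T = 27.1 + 210.482 = 237.582 °C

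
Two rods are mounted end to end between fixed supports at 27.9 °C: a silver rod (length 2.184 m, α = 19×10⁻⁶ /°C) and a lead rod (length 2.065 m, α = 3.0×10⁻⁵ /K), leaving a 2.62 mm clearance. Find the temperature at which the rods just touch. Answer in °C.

Gap closes when ΔL₁ + ΔL₂ = 2.62 mm = 2.62×10⁻³ m
(α₁L₁ + α₂L₂)ΔT = g
α₁L₁ + α₂L₂ = 19×10⁻⁶×2.184 + 3.0×10⁻⁵×2.065 = 1.03446×10⁻⁴ m/K
ΔT = 2.62×10⁻³ / 1.03446×10⁻⁴ = 25.327 K
T = 27.9 + 25.327 = 53.227 °C

T = 53.2 °C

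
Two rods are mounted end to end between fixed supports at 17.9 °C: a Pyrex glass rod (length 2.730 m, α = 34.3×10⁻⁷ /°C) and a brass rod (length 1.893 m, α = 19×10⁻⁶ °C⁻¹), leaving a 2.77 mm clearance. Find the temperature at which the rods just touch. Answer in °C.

T = 79.0 °C

Gap closes when ΔL₁ + ΔL₂ = 2.77 mm = 2.77×10⁻³ m
(α₁L₁ + α₂L₂)ΔT = g
α₁L₁ + α₂L₂ = 34.3×10⁻⁷×2.730 + 19×10⁻⁶×1.893 = 4.53309×10⁻⁵ m/K
ΔT = 2.77×10⁻³ / 4.53309×10⁻⁵ = 61.106 K
T = 17.9 + 61.106 = 79.006 °C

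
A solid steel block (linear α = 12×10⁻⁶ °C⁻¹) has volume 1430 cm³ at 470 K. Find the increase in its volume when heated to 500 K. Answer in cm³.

ΔV = 1.54 cm³

Isotropic solid: β ≈ 3α = 3.6×10⁻⁵ /K; ΔT = 30 K
ΔV = 3αV₀ΔT = 3(12×10⁻⁶)(1430)(30) = 1.54 cm³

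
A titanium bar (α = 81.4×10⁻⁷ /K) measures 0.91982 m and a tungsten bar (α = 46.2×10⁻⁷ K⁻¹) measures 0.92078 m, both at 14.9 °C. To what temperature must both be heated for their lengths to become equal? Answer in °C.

T = 311.8 °C

Equal length when α₁L₁ΔT − α₂L₂ΔT = L₂ − L₁ = 9.60×10⁻⁴ m
α₁L₁ = 7.4873348×10⁻⁶, α₂L₂ = 4.2540036×10⁻⁶ → Δ(αL) = 3.2333312×10⁻⁶ m/K
ΔT = 9.60×10⁻⁴ / 3.2333312×10⁻⁶ = 296.907 K, so T = 14.9 + 296.907 = 311.807 °C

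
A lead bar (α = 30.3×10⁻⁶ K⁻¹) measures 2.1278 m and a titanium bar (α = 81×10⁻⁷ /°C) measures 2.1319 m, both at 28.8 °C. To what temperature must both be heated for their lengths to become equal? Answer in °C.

T = 115.7 °C

Equal length when α₁L₁ΔT − α₂L₂ΔT = L₂ − L₁ = 4.10×10⁻³ m
α₁L₁ = 6.447234×10⁻⁵, α₂L₂ = 1.726839×10⁻⁵ → Δ(αL) = 4.720395×10⁻⁵ m/K
ΔT = 4.10×10⁻³ / 4.720395×10⁻⁵ = 86.857 K, so T = 28.8 + 86.857 = 115.657 °C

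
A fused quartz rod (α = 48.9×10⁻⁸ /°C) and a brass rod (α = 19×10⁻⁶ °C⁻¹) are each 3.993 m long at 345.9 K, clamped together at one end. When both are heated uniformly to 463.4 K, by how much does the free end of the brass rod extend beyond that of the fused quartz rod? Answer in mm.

ΔT = 117.5 K
fused quartz: ΔL = 48.9×10⁻⁸ × 3.993 m × 117.5 = 2.2943×10⁻⁴ m = 0.22943 mm
brass: ΔL = 19×10⁻⁶ × 3.993 m × 117.5 = 8.9144×10⁻³ m = 8.9144 mm
difference = 8.9144 − 0.22943 = 8.68497 mm

8.68 mm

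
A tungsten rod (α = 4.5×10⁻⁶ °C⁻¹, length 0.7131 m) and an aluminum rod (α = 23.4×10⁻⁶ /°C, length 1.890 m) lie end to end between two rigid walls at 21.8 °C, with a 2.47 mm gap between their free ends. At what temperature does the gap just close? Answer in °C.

Gap closes when ΔL₁ + ΔL₂ = 2.47 mm = 2.47×10⁻³ m
(α₁L₁ + α₂L₂)ΔT = g
α₁L₁ + α₂L₂ = 4.5×10⁻⁶×0.7131 + 23.4×10⁻⁶×1.890 = 4.743495×10⁻⁵ m/K
ΔT = 2.47×10⁻³ / 4.743495×10⁻⁵ = 52.071 K
T = 21.8 + 52.071 = 73.871 °C

T = 73.9 °C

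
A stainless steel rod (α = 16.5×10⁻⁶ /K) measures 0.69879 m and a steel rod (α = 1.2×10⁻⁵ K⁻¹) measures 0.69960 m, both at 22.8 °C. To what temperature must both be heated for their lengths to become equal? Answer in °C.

L₁(1 + α₁ΔT) = L₂(1 + α₂ΔT) ⇒ ΔT = (L₂ − L₁)/(α₁L₁ − α₂L₂)
L₂ − L₁ = 0.69960 − 0.69879 = 8.10×10⁻⁴ m
α₁L₁ − α₂L₂ = 16.5×10⁻⁶×0.69879 − 1.2×10⁻⁵×0.69960 = 3.134835×10⁻⁶ m/K
ΔT = 8.10×10⁻⁴ / 3.134835×10⁻⁶ = 258.387 K
T = 22.8 + 258.387 = 281.187 °C

T = 281.2 °C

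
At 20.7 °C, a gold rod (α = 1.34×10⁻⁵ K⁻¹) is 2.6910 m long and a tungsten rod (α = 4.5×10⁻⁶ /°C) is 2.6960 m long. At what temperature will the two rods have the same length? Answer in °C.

Equal length when α₁L₁ΔT − α₂L₂ΔT = L₂ − L₁ = 5.00×10⁻³ m
α₁L₁ = 3.60594×10⁻⁵, α₂L₂ = 1.2132×10⁻⁵ → Δ(αL) = 2.39274×10⁻⁵ m/K
ΔT = 5.00×10⁻³ / 2.39274×10⁻⁵ = 208.965 K, so T = 20.7 + 208.965 = 229.665 °C

T = 229.7 °C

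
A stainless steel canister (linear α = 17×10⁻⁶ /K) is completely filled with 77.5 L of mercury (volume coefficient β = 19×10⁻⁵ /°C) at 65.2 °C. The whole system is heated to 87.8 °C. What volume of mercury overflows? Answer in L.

0.243 L

The canister also expands: β_container ≈ 3α = 5.1×10⁻⁵ /K
Net overflow = V₀(β_liq − 3α_cont)ΔT
β − 3α = 1.90×10⁻⁴ − 5.1×10⁻⁵ = 1.39×10⁻⁴ /K; ΔT = 22.6 K
ΔV = 77.5 × 1.39×10⁻⁴ × 22.6 = 0.243 L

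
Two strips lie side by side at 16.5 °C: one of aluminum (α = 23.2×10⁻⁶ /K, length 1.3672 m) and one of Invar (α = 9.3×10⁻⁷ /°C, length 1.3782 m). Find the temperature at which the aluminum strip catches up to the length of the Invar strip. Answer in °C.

Equal length when α₁L₁ΔT − α₂L₂ΔT = L₂ − L₁ = 1.10×10⁻² m
α₁L₁ = 3.171904×10⁻⁵, α₂L₂ = 1.281726×10⁻⁶ → Δ(αL) = 3.0437314×10⁻⁵ m/K
ΔT = 1.10×10⁻² / 3.0437314×10⁻⁵ = 361.399 K, so T = 16.5 + 361.399 = 377.899 °C

T = 377.9 °C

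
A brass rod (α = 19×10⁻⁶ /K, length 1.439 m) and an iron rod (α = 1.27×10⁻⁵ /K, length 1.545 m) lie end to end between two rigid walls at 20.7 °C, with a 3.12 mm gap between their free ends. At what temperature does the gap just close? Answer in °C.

Gap closes when ΔL₁ + ΔL₂ = 3.12 mm = 3.12×10⁻³ m
(α₁L₁ + α₂L₂)ΔT = g
α₁L₁ + α₂L₂ = 19×10⁻⁶×1.439 + 1.27×10⁻⁵×1.545 = 4.69625×10⁻⁵ m/K
ΔT = 3.12×10⁻³ / 4.69625×10⁻⁵ = 66.436 K
T = 20.7 + 66.436 = 87.136 °C

T = 87.1 °C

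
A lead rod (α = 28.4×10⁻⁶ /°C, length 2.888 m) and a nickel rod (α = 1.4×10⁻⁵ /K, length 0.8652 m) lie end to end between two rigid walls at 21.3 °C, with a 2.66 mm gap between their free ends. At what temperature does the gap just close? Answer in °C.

T = 49.6 °C

α₁L₁ = 8.20192×10⁻⁵ m/K, α₂L₂ = 1.21128×10⁻⁵ m/K → total 9.4132×10⁻⁵ m/K
ΔT = g/(α₁L₁+α₂L₂) = 2.66×10⁻³ / 9.4132×10⁻⁵ = 28.258 K
T = 21.3 + 28.258 = 49.558 °C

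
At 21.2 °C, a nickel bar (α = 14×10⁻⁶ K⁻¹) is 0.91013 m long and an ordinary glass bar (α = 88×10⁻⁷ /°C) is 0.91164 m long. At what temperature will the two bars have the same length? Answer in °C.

L₁(1 + α₁ΔT) = L₂(1 + α₂ΔT) ⇒ ΔT = (L₂ − L₁)/(α₁L₁ − α₂L₂)
L₂ − L₁ = 0.91164 − 0.91013 = 1.51×10⁻³ m
α₁L₁ − α₂L₂ = 14×10⁻⁶×0.91013 − 88×10⁻⁷×0.91164 = 4.719388×10⁻⁶ m/K
ΔT = 1.51×10⁻³ / 4.719388×10⁻⁶ = 319.957 K
T = 21.2 + 319.957 = 341.157 °C

T = 341.2 °C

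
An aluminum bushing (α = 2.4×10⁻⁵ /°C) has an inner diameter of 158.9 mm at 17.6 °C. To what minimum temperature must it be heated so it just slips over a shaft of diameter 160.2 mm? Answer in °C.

Required Δd = 160.2 − 158.9 = 1.3 mm
Δd = αd₀ΔT ⇒ ΔT = Δd/(αd₀) = 1.3 / (2.4×10⁻⁵ × 158.9) = 340.89 K
T_min = 17.6 + 340.89 = 358.49 °C

T = 358 °C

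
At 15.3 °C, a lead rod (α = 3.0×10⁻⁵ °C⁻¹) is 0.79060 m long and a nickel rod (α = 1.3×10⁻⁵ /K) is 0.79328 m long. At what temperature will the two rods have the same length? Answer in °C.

Equal length when α₁L₁ΔT − α₂L₂ΔT = L₂ − L₁ = 2.68×10⁻³ m
α₁L₁ = 2.3718×10⁻⁵, α₂L₂ = 1.031264×10⁻⁵ → Δ(αL) = 1.340536×10⁻⁵ m/K
ΔT = 2.68×10⁻³ / 1.340536×10⁻⁵ = 199.920 K, so T = 15.3 + 199.920 = 215.220 °C

T = 215.2 °C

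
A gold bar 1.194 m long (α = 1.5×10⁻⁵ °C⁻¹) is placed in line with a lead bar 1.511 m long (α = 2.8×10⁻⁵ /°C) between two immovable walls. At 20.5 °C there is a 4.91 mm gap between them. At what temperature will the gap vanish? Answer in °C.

T = 102 °C

α₁L₁ = 1.791×10⁻⁵ m/K, α₂L₂ = 4.2308×10⁻⁵ m/K → total 6.0218×10⁻⁵ m/K
ΔT = g/(α₁L₁+α₂L₂) = 4.91×10⁻³ / 6.0218×10⁻⁵ = 81.54 K
T = 20.5 + 81.54 = 102.04 °C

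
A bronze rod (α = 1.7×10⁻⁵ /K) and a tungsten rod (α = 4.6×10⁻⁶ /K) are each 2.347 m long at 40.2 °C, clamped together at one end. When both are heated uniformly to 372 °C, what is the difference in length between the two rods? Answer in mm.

9.66 mm

ΔT = 331.8 K
bronze: ΔL = 1.7×10⁻⁵ × 2.347 m × 331.8 = 1.3238×10⁻² m = 13.238 mm
tungsten: ΔL = 4.6×10⁻⁶ × 2.347 m × 331.8 = 3.5822×10⁻³ m = 3.5822 mm
difference = 13.238 − 3.5822 = 9.6558 mm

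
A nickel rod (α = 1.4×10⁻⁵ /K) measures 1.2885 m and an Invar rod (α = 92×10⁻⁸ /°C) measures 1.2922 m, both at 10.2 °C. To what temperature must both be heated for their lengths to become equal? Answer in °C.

T = 229.8 °C

Equal length when α₁L₁ΔT − α₂L₂ΔT = L₂ − L₁ = 3.70×10⁻³ m
α₁L₁ = 1.8039×10⁻⁵, α₂L₂ = 1.188824×10⁻⁶ → Δ(αL) = 1.6850176×10⁻⁵ m/K
ΔT = 3.70×10⁻³ / 1.6850176×10⁻⁵ = 219.582 K, so T = 10.2 + 219.582 = 229.782 °C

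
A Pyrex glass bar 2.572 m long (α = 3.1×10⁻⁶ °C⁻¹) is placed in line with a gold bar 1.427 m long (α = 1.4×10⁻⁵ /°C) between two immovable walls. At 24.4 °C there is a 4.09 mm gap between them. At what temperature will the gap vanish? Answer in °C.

T = 171 °C

Gap closes when ΔL₁ + ΔL₂ = 4.09 mm = 4.09×10⁻³ m
(α₁L₁ + α₂L₂)ΔT = g
α₁L₁ + α₂L₂ = 3.1×10⁻⁶×2.572 + 1.4×10⁻⁵×1.427 = 2.79512×10⁻⁵ m/K
ΔT = 4.09×10⁻³ / 2.79512×10⁻⁵ = 146.33 K
T = 24.4 + 146.33 = 170.73 °C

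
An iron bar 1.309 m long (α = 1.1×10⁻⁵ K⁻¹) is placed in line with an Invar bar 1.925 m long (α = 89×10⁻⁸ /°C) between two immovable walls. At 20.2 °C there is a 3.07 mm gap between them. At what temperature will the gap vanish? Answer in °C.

T = 211 °C

Gap closes when ΔL₁ + ΔL₂ = 3.07 mm = 3.07×10⁻³ m
(α₁L₁ + α₂L₂)ΔT = g
α₁L₁ + α₂L₂ = 1.1×10⁻⁵×1.309 + 89×10⁻⁸×1.925 = 1.611225×10⁻⁵ m/K
ΔT = 3.07×10⁻³ / 1.611225×10⁻⁵ = 190.54 K
T = 20.2 + 190.54 = 210.74 °C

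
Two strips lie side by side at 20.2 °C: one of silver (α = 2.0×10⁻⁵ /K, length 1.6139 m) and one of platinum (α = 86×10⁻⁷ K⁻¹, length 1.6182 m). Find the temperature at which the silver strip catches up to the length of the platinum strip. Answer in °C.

L₁(1 + α₁ΔT) = L₂(1 + α₂ΔT) ⇒ ΔT = (L₂ − L₁)/(α₁L₁ − α₂L₂)
L₂ − L₁ = 1.6182 − 1.6139 = 4.30×10⁻³ m
α₁L₁ − α₂L₂ = 2.0×10⁻⁵×1.6139 − 86×10⁻⁷×1.6182 = 1.836148×10⁻⁵ m/K
ΔT = 4.30×10⁻³ / 1.836148×10⁻⁵ = 234.186 K
T = 20.2 + 234.186 = 254.386 °C

T = 254.4 °C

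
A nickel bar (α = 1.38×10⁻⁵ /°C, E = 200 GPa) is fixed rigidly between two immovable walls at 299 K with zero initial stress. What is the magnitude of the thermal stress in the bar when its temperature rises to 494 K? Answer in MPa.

Fully constrained: the free strain ε = αΔT is blocked, so σ = Eε = EαΔT.
|ΔT| = 195 K
σ = 200×10⁹ × 1.38×10⁻⁵ × 195 = 5.38×10⁸ Pa

σ = 538 MPa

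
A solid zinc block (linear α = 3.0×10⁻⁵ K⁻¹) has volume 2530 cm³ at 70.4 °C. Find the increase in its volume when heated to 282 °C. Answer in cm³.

Isotropic solid: β ≈ 3α = 9.0×10⁻⁵ /K; ΔT = 211.6 K
ΔV = 3αV₀ΔT = 3(3.0×10⁻⁵)(2530)(211.6) = 48.2 cm³

ΔV = 48.2 cm³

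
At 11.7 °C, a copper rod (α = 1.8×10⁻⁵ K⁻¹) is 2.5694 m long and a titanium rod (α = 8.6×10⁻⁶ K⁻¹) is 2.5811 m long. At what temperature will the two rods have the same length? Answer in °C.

Equal length when α₁L₁ΔT − α₂L₂ΔT = L₂ − L₁ = 1.17×10⁻² m
α₁L₁ = 4.62492×10⁻⁵, α₂L₂ = 2.219746×10⁻⁵ → Δ(αL) = 2.405174×10⁻⁵ m/K
ΔT = 1.17×10⁻² / 2.405174×10⁻⁵ = 486.451 K, so T = 11.7 + 486.451 = 498.151 °C

T = 498.2 °C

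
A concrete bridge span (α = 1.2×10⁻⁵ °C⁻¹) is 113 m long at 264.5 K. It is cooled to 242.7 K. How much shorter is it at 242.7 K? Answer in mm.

|ΔT| = |242.7 − 264.5| = 21.8 K
ΔL = αL₀ΔT = (1.2×10⁻⁵)(113)(21.8) = 2.96×10⁻² m

ΔL = 29.6 mm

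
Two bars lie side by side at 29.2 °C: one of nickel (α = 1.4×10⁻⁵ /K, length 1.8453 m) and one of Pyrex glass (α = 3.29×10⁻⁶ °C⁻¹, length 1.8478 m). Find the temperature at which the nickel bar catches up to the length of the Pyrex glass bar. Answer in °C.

L₁(1 + α₁ΔT) = L₂(1 + α₂ΔT) ⇒ ΔT = (L₂ − L₁)/(α₁L₁ − α₂L₂)
L₂ − L₁ = 1.8478 − 1.8453 = 2.50×10⁻³ m
α₁L₁ − α₂L₂ = 1.4×10⁻⁵×1.8453 − 3.29×10⁻⁶×1.8478 = 1.9754938×10⁻⁵ m/K
ΔT = 2.50×10⁻³ / 1.9754938×10⁻⁵ = 126.551 K
T = 29.2 + 126.551 = 155.751 °C

T = 155.8 °C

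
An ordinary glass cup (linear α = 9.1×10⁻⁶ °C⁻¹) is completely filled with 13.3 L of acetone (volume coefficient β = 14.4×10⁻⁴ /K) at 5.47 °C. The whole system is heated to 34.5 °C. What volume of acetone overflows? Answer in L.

The cup also expands: β_container ≈ 3α = 2.73×10⁻⁵ /K
Net overflow = V₀(β_liq − 3α_cont)ΔT
β − 3α = 1.44×10⁻³ − 2.73×10⁻⁵ = 1.4127×10⁻³ /K; ΔT = 29.03 K
ΔV = 13.3 × 1.4127×10⁻³ × 29.03 = 0.545 L

0.545 L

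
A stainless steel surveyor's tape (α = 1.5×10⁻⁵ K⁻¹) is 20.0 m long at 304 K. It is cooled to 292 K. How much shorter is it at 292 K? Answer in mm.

|ΔT| = |292 − 304| = 12 K
ΔL = αL₀ΔT = (1.5×10⁻⁵)(20.0)(12) = 3.60×10⁻³ m

ΔL = 3.60 mm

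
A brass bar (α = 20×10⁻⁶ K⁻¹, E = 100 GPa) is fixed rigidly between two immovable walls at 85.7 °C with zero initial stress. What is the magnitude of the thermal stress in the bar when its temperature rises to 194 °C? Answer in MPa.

σ = 217 MPa

Fully constrained: the free strain ε = αΔT is blocked, so σ = Eε = EαΔT.
|ΔT| = 108.3 K
σ = 100×10⁹ × 20×10⁻⁶ × 108.3 = 2.17×10⁸ Pa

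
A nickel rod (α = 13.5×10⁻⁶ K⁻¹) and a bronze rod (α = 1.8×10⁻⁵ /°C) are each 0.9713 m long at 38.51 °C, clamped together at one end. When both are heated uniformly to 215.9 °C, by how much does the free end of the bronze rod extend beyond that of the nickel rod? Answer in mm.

ΔT = 177.39 K
nickel: ΔL = 13.5×10⁻⁶ × 0.9713 m × 177.39 = 2.3260×10⁻³ m = 2.3260 mm
bronze: ΔL = 1.8×10⁻⁵ × 0.9713 m × 177.39 = 3.1014×10⁻³ m = 3.1014 mm
difference = 3.1014 − 2.3260 = 0.7754 mm

0.775 mm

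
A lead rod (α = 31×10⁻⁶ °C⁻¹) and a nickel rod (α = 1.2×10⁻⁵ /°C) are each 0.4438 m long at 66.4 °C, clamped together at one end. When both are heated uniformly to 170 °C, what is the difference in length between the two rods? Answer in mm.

0.874 mm

ΔT = 103.6 K
lead: ΔL = 31×10⁻⁶ × 0.4438 m × 103.6 = 1.4253×10⁻³ m = 1.4253 mm
nickel: ΔL = 1.2×10⁻⁵ × 0.4438 m × 103.6 = 5.5173×10⁻⁴ m = 0.55173 mm
difference = 1.4253 − 0.55173 = 0.87357 mm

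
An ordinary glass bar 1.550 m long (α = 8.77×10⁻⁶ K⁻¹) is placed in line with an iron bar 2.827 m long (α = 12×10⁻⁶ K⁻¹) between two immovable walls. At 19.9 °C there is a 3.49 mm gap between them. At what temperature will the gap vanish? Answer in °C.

α₁L₁ = 1.35935×10⁻⁵ m/K, α₂L₂ = 3.3924×10⁻⁵ m/K → total 4.75175×10⁻⁵ m/K
ΔT = g/(α₁L₁+α₂L₂) = 3.49×10⁻³ / 4.75175×10⁻⁵ = 73.447 K
T = 19.9 + 73.447 = 93.347 °C

T = 93.3 °C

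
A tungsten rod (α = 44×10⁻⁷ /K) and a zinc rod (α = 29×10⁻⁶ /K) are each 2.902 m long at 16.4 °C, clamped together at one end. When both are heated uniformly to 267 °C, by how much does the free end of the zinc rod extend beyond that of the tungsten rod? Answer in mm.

17.9 mm

ΔT = 250.6 K
tungsten: ΔL = 44×10⁻⁷ × 2.902 m × 250.6 = 3.1999×10⁻³ m = 3.1999 mm
zinc: ΔL = 29×10⁻⁶ × 2.902 m × 250.6 = 2.1090×10⁻² m = 21.090 mm
difference = 21.090 − 3.1999 = 17.8901 mm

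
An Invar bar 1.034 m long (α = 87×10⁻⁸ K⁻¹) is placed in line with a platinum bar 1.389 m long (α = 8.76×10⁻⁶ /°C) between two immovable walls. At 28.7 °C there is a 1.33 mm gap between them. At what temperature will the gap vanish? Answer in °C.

Gap closes when ΔL₁ + ΔL₂ = 1.33 mm = 1.33×10⁻³ m
(α₁L₁ + α₂L₂)ΔT = g
α₁L₁ + α₂L₂ = 87×10⁻⁸×1.034 + 8.76×10⁻⁶×1.389 = 1.306722×10⁻⁵ m/K
ΔT = 1.33×10⁻³ / 1.306722×10⁻⁵ = 101.78 K
T = 28.7 + 101.78 = 130.48 °C

T = 130 °C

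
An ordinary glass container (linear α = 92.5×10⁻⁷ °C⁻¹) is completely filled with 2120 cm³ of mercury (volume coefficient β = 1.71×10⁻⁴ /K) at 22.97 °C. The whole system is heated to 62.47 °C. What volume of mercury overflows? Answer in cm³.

The container also expands: β_container ≈ 3α = 2.775×10⁻⁵ /K
Net overflow = V₀(β_liq − 3α_cont)ΔT
β − 3α = 1.71×10⁻⁴ − 2.775×10⁻⁵ = 1.4325×10⁻⁴ /K; ΔT = 39.50 K
ΔV = 2120 × 1.4325×10⁻⁴ × 39.50 = 12.0 cm³

12.0 cm³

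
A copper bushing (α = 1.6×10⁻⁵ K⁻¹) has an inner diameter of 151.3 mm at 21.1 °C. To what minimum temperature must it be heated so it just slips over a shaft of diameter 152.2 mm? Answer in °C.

T = 393 °C

Required Δd = 152.2 − 151.3 = 0.9 mm
Δd = αd₀ΔT ⇒ ΔT = Δd/(αd₀) = 0.9 / (1.6×10⁻⁵ × 151.3) = 371.78 K
T_min = 21.1 + 371.78 = 392.88 °C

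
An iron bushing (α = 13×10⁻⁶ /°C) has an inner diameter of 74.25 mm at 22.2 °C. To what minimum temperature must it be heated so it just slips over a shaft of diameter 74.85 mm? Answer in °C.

T = 644 °C

Required Δd = 74.85 − 74.25 = 0.60 mm
Δd = αd₀ΔT ⇒ ΔT = Δd/(αd₀) = 0.60 / (13×10⁻⁶ × 74.25) = 621.60 K
T_min = 22.2 + 621.60 = 643.80 °C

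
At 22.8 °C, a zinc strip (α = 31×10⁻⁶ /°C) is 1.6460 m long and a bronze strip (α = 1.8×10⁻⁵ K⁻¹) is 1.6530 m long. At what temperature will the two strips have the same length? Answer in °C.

T = 351.9 °C

L₁(1 + α₁ΔT) = L₂(1 + α₂ΔT) ⇒ ΔT = (L₂ − L₁)/(α₁L₁ − α₂L₂)
L₂ − L₁ = 1.6530 − 1.6460 = 7.00×10⁻³ m
α₁L₁ − α₂L₂ = 31×10⁻⁶×1.6460 − 1.8×10⁻⁵×1.6530 = 2.1272×10⁻⁵ m/K
ΔT = 7.00×10⁻³ / 2.1272×10⁻⁵ = 329.071 K
T = 22.8 + 329.071 = 351.871 °C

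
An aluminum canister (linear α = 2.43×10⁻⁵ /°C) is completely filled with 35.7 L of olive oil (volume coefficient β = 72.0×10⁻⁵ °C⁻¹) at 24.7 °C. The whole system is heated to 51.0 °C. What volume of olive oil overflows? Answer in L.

0.608 L

The canister also expands: β_container ≈ 3α = 7.29×10⁻⁵ /K
Net overflow = V₀(β_liq − 3α_cont)ΔT
β − 3α = 7.20×10⁻⁴ − 7.29×10⁻⁵ = 6.471×10⁻⁴ /K; ΔT = 26.3 K
ΔV = 35.7 × 6.471×10⁻⁴ × 26.3 = 0.608 L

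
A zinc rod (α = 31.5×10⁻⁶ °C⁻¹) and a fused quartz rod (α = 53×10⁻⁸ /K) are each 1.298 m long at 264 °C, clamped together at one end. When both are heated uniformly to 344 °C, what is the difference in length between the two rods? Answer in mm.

3.22 mm

ΔT = 80 K
zinc: ΔL = 31.5×10⁻⁶ × 1.298 m × 80 = 3.2710×10⁻³ m = 3.2710 mm
fused quartz: ΔL = 53×10⁻⁸ × 1.298 m × 80 = 5.5035×10⁻⁵ m = 0.055035 mm
difference = 3.2710 − 0.055035 = 3.215965 mm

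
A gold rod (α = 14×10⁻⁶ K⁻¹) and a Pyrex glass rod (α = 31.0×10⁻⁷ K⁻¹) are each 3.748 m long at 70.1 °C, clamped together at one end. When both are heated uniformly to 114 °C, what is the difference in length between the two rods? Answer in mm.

1.79 mm

ΔT = 43.9 K
gold: ΔL = 14×10⁻⁶ × 3.748 m × 43.9 = 2.3035×10⁻³ m = 2.3035 mm
Pyrex glass: ΔL = 31.0×10⁻⁷ × 3.748 m × 43.9 = 5.1007×10⁻⁴ m = 0.51007 mm
difference = 2.3035 − 0.51007 = 1.79343 mm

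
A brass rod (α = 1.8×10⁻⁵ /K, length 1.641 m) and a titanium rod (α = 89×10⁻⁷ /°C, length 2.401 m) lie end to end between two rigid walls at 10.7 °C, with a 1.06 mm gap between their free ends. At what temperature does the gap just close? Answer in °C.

α₁L₁ = 2.9538×10⁻⁵ m/K, α₂L₂ = 2.13689×10⁻⁵ m/K → total 5.09069×10⁻⁵ m/K
ΔT = g/(α₁L₁+α₂L₂) = 1.06×10⁻³ / 5.09069×10⁻⁵ = 20.822 K
T = 10.7 + 20.822 = 31.522 °C

T = 31.5 °C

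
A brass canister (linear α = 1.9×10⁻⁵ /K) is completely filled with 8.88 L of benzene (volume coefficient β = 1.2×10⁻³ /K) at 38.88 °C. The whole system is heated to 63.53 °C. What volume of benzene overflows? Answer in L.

0.250 L

The canister also expands: β_container ≈ 3α = 5.7×10⁻⁵ /K
Net overflow = V₀(β_liq − 3α_cont)ΔT
β − 3α = 1.20×10⁻³ − 5.7×10⁻⁵ = 1.143×10⁻³ /K; ΔT = 24.65 K
ΔV = 8.88 × 1.143×10⁻³ × 24.65 = 0.250 L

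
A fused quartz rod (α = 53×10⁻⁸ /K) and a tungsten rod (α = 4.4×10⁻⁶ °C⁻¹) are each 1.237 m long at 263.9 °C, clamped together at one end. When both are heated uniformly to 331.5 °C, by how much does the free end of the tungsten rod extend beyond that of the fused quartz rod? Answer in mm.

ΔT = 67.6 K
fused quartz: ΔL = 53×10⁻⁸ × 1.237 m × 67.6 = 4.4319×10⁻⁵ m = 0.044319 mm
tungsten: ΔL = 4.4×10⁻⁶ × 1.237 m × 67.6 = 3.6793×10⁻⁴ m = 0.36793 mm
difference = 0.36793 − 0.044319 = 0.323611 mm

0.324 mm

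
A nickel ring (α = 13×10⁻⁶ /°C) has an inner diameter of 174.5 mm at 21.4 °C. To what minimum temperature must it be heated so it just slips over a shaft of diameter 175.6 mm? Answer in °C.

T = 506 °C

Required Δd = 175.6 − 174.5 = 1.1 mm
Δd = αd₀ΔT ⇒ ΔT = Δd/(αd₀) = 1.1 / (13×10⁻⁶ × 174.5) = 484.90 K
T_min = 21.4 + 484.90 = 506.30 °C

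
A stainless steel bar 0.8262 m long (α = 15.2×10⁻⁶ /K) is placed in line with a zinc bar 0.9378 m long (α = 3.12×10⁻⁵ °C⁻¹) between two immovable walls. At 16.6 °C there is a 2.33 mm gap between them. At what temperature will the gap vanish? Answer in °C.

T = 72.3 °C

α₁L₁ = 1.255824×10⁻⁵ m/K, α₂L₂ = 2.925936×10⁻⁵ m/K → total 4.18176×10⁻⁵ m/K
ΔT = g/(α₁L₁+α₂L₂) = 2.33×10⁻³ / 4.18176×10⁻⁵ = 55.718 K
T = 16.6 + 55.718 = 72.318 °C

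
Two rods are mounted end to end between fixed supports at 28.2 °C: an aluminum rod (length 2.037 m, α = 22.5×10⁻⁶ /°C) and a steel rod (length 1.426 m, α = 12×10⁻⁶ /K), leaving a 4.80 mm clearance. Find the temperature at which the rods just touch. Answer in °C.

T = 104 °C

Gap closes when ΔL₁ + ΔL₂ = 4.80 mm = 4.80×10⁻³ m
(α₁L₁ + α₂L₂)ΔT = g
α₁L₁ + α₂L₂ = 22.5×10⁻⁶×2.037 + 12×10⁻⁶×1.426 = 6.29445×10⁻⁵ m/K
ΔT = 4.80×10⁻³ / 6.29445×10⁻⁵ = 76.26 K
T = 28.2 + 76.26 = 104.46 °C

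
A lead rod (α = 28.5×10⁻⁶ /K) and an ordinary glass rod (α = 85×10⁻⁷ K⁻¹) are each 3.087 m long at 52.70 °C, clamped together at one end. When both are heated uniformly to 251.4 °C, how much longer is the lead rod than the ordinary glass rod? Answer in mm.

ΔT = 198.70 K
lead: ΔL = 28.5×10⁻⁶ × 3.087 m × 198.70 = 1.7482×10⁻² m = 17.482 mm
ordinary glass: ΔL = 85×10⁻⁷ × 3.087 m × 198.70 = 5.2138×10⁻³ m = 5.2138 mm
difference = 17.482 − 5.2138 = 12.2682 mm

12.3 mm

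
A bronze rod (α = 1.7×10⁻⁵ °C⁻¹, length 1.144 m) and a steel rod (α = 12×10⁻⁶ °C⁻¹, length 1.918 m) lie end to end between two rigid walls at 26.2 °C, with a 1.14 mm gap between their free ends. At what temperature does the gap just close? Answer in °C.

T = 53.0 °C

Gap closes when ΔL₁ + ΔL₂ = 1.14 mm = 1.14×10⁻³ m
(α₁L₁ + α₂L₂)ΔT = g
α₁L₁ + α₂L₂ = 1.7×10⁻⁵×1.144 + 12×10⁻⁶×1.918 = 4.2464×10⁻⁵ m/K
ΔT = 1.14×10⁻³ / 4.2464×10⁻⁵ = 26.846 K
T = 26.2 + 26.846 = 53.046 °C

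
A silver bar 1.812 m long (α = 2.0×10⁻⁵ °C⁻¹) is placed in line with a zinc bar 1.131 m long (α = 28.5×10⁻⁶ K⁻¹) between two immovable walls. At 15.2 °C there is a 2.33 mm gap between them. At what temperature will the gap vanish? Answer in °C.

T = 49.2 °C

Gap closes when ΔL₁ + ΔL₂ = 2.33 mm = 2.33×10⁻³ m
(α₁L₁ + α₂L₂)ΔT = g
α₁L₁ + α₂L₂ = 2.0×10⁻⁵×1.812 + 28.5×10⁻⁶×1.131 = 6.84735×10⁻⁵ m/K
ΔT = 2.33×10⁻³ / 6.84735×10⁻⁵ = 34.028 K
T = 15.2 + 34.028 = 49.228 °C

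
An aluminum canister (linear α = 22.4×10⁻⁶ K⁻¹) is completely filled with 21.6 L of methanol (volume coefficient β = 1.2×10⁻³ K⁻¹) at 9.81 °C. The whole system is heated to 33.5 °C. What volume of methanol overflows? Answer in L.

0.580 L

The canister also expands: β_container ≈ 3α = 6.72×10⁻⁵ /K
Net overflow = V₀(β_liq − 3α_cont)ΔT
β − 3α = 1.20×10⁻³ − 6.72×10⁻⁵ = 1.1328×10⁻³ /K; ΔT = 23.69 K
ΔV = 21.6 × 1.1328×10⁻³ × 23.69 = 0.580 L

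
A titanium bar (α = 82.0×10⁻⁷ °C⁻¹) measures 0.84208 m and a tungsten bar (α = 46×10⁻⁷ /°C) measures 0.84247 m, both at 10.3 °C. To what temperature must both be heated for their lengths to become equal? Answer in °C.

L₁(1 + α₁ΔT) = L₂(1 + α₂ΔT) ⇒ ΔT = (L₂ − L₁)/(α₁L₁ − α₂L₂)
L₂ − L₁ = 0.84247 − 0.84208 = 3.90×10⁻⁴ m
α₁L₁ − α₂L₂ = 82.0×10⁻⁷×0.84208 − 46×10⁻⁷×0.84247 = 3.029694×10⁻⁶ m/K
ΔT = 3.90×10⁻⁴ / 3.029694×10⁻⁶ = 128.726 K
T = 10.3 + 128.726 = 139.026 °C

T = 139.0 °C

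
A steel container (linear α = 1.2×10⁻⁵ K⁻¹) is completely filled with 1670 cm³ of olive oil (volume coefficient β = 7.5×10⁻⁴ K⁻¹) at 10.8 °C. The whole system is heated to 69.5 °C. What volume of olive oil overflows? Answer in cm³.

70.0 cm³

The container also expands: β_container ≈ 3α = 3.6×10⁻⁵ /K
Net overflow = V₀(β_liq − 3α_cont)ΔT
β − 3α = 7.50×10⁻⁴ − 3.6×10⁻⁵ = 7.14×10⁻⁴ /K; ΔT = 58.7 K
ΔV = 1670 × 7.14×10⁻⁴ × 58.7 = 70.0 cm³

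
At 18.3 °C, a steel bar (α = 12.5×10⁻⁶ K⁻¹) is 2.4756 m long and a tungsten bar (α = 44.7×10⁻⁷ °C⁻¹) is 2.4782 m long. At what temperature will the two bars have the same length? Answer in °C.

Equal length when α₁L₁ΔT − α₂L₂ΔT = L₂ − L₁ = 2.60×10⁻³ m
α₁L₁ = 3.0945×10⁻⁵, α₂L₂ = 1.1077554×10⁻⁵ → Δ(αL) = 1.9867446×10⁻⁵ m/K
ΔT = 2.60×10⁻³ / 1.9867446×10⁻⁵ = 130.867 K, so T = 18.3 + 130.867 = 149.167 °C

T = 149.2 °C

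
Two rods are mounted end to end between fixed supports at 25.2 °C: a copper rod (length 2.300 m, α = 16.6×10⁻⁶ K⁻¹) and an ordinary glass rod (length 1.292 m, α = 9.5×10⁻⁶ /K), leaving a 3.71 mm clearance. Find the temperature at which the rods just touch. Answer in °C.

Gap closes when ΔL₁ + ΔL₂ = 3.71 mm = 3.71×10⁻³ m
(α₁L₁ + α₂L₂)ΔT = g
α₁L₁ + α₂L₂ = 16.6×10⁻⁶×2.300 + 9.5×10⁻⁶×1.292 = 5.0454×10⁻⁵ m/K
ΔT = 3.71×10⁻³ / 5.0454×10⁻⁵ = 73.532 K
T = 25.2 + 73.532 = 98.732 °C

T = 98.7 °C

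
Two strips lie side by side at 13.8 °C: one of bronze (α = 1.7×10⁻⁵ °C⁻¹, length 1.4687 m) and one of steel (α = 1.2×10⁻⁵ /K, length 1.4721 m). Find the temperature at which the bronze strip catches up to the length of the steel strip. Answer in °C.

Equal length when α₁L₁ΔT − α₂L₂ΔT = L₂ − L₁ = 3.40×10⁻³ m
α₁L₁ = 2.49679×10⁻⁵, α₂L₂ = 1.76652×10⁻⁵ → Δ(αL) = 7.3027×10⁻⁶ m/K
ΔT = 3.40×10⁻³ / 7.3027×10⁻⁶ = 465.581 K, so T = 13.8 + 465.581 = 479.381 °C

T = 479.4 °C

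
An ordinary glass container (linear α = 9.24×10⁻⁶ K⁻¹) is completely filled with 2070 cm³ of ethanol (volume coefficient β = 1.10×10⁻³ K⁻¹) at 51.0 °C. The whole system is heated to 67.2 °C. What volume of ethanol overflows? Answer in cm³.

36.0 cm³

The container also expands: β_container ≈ 3α = 2.772×10⁻⁵ /K
Net overflow = V₀(β_liq − 3α_cont)ΔT
β − 3α = 1.10×10⁻³ − 2.772×10⁻⁵ = 1.07228×10⁻³ /K; ΔT = 16.2 K
ΔV = 2070 × 1.07228×10⁻³ × 16.2 = 36.0 cm³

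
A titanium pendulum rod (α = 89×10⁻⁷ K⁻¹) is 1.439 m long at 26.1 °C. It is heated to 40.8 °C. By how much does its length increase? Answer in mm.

ΔL = 0.188 mm

|ΔT| = |40.8 − 26.1| = 14.7 K
ΔL = αL₀ΔT = (89×10⁻⁷)(1.439)(14.7) = 1.88×10⁻⁴ m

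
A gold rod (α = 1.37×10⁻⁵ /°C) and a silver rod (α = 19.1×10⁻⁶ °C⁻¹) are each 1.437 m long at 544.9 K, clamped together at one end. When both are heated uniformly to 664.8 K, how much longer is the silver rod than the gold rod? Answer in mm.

ΔT = 119.9 K
gold: ΔL = 1.37×10⁻⁵ × 1.437 m × 119.9 = 2.3605×10⁻³ m = 2.3605 mm
silver: ΔL = 19.1×10⁻⁶ × 1.437 m × 119.9 = 3.2909×10⁻³ m = 3.2909 mm
difference = 3.2909 − 2.3605 = 0.9304 mm

0.930 mm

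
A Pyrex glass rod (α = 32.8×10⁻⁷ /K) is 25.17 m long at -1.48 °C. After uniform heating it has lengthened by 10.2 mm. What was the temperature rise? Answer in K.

ΔT = 124 K

ΔL = αL₀ΔT ⇒ ΔT = ΔL / (αL₀)
ΔT = 10.2×10⁻³ m / (32.8×10⁻⁷ × 25.17 m) = 123.55 K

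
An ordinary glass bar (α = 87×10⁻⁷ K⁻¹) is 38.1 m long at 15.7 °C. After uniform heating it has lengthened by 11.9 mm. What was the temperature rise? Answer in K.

ΔL = αL₀ΔT ⇒ ΔT = ΔL / (αL₀)
ΔT = 11.9×10⁻³ m / (87×10⁻⁷ × 38.1 m) = 35.901 K

ΔT = 35.9 K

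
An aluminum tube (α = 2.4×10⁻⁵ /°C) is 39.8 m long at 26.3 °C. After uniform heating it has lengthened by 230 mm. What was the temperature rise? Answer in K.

ΔT = 241 K

ΔL = αL₀ΔT ⇒ ΔT = ΔL / (αL₀)
ΔT = 230×10⁻³ m / (2.4×10⁻⁵ × 39.8 m) = 240.79 K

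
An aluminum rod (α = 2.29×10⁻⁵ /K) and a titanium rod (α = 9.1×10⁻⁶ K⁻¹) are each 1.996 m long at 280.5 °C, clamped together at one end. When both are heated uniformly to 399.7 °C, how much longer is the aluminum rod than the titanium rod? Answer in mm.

ΔT = 119.2 K
aluminum: ΔL = 2.29×10⁻⁵ × 1.996 m × 119.2 = 5.4484×10⁻³ m = 5.4484 mm
titanium: ΔL = 9.1×10⁻⁶ × 1.996 m × 119.2 = 2.1651×10⁻³ m = 2.1651 mm
difference = 5.4484 − 2.1651 = 3.2833 mm

3.28 mm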